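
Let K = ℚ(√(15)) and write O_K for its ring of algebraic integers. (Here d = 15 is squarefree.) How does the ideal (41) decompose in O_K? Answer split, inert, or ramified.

d = 15 ≡ 3 (mod 4), so O_K = ℤ[√15] and disc(K) = 4d = 60.
Since gcd(41, 60) = 1 the prime 41 does not ramify.
Legendre symbol by Euler's criterion: (15/41) ≡ 15^20 ≡ 40 (mod 41), i.e. (15/41) = -1.
(15/41) = -1, so 41 is inert.

remains prime (inert)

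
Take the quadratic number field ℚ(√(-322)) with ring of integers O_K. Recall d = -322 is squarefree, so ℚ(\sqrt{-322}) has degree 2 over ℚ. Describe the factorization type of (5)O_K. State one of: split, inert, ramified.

Since -322 ≢ 1 mod 4, the ring of integers is ℤ[√-322] with discriminant 4·(-322) = -1288.
5 ∤ -1288, so 5 is unramified.
Euler's criterion: (-322)^2 mod 5 = 4. Thus (-322|5) = -1.
(-322/5) = -1, so 5 is inert.

remains prime (inert)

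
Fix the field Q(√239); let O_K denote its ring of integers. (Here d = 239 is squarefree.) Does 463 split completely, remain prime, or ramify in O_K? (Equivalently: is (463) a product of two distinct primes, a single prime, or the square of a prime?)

463 splits in O_K

Since 239 ≢ 1 mod 4, the ring of integers is ℤ[√239] with discriminant 4·239 = 956.
disc(K) = 956 is not divisible by 463; 463 is unramified.
Euler's criterion: 239^231 mod 463 = 1. Thus (239|463) = 1.
d is a quadratic residue mod p, hence 463 splits in O_K.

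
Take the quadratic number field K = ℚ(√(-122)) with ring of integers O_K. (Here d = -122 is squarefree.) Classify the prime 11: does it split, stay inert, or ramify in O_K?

inert — (11) stays prime in O_K

-122 mod 4 = 2, hence disc K = 4·(-122) = -488 and O_K = ℤ[√-122].
Since gcd(11, -488) = 1 the prime 11 does not ramify.
Legendre symbol by Euler's criterion: (-122/11) ≡ (-122)^5 ≡ 10 (mod 11), i.e. (-122/11) = -1.
(-122/11) = -1, so 11 is inert.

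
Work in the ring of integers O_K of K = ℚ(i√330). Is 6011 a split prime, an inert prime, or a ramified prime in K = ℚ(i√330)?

inert

-330 mod 4 = 2, hence disc K = 4·(-330) = -1320 and O_K = ℤ[√-330].
6011 ∤ -1320, so 6011 is unramified.
Legendre symbol by Euler's criterion: (-330/6011) ≡ (-330)^3005 ≡ 6010 (mod 6011), i.e. (-330/6011) = -1.
(-330/6011) = -1, so 6011 is inert.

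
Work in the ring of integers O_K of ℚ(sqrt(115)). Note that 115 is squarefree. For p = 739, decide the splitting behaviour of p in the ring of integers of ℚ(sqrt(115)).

115 mod 4 = 3, hence disc K = 4·115 = 460 and O_K = ℤ[√115].
739 ∤ 460, so 739 is unramified.
(115/739) = 115^369 mod 739 = 738, giving Legendre symbol -1.
Legendre symbol -1 ⇒ 739 is inert.

inert — (739) stays prime in O_K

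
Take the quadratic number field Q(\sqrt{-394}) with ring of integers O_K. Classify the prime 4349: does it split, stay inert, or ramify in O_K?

inert

d = -394 ≡ 2 (mod 4), so O_K = ℤ[√-394] and disc(K) = 4d = -1576.
Since gcd(4349, -1576) = 1 the prime 4349 does not ramify.
Legendre symbol by Euler's criterion: (-394/4349) ≡ (-394)^2174 ≡ 4348 (mod 4349), i.e. (-394/4349) = -1.
Legendre symbol -1 ⇒ 4349 is inert.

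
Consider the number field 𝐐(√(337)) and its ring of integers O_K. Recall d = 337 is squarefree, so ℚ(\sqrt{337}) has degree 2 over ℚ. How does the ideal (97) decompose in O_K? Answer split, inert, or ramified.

97 remains inert

Since 337 ≡ 1 mod 4, the ring of integers is ℤ[(1+√337)/2] with discriminant 337.
disc(K) = 337 is not divisible by 97; 97 is unramified.
Legendre symbol by Euler's criterion: (337/97) ≡ 337^48 ≡ 96 (mod 97), i.e. (337/97) = -1.
Legendre symbol -1 ⇒ 97 is inert.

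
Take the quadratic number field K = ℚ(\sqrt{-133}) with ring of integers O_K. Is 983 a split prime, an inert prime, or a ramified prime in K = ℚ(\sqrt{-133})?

-133 mod 4 = 3, hence disc K = 4·(-133) = -532 and O_K = ℤ[√-133].
disc(K) = -532 is not divisible by 983; 983 is unramified.
Euler's criterion: (-133)^491 mod 983 = 982. Thus (-133|983) = -1.
d is a non-residue mod p, hence 983 remains inert in O_K.

inert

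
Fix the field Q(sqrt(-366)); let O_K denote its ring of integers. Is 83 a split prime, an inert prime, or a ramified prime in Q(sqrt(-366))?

d = -366 ≡ 2 (mod 4), so O_K = ℤ[√-366] and disc(K) = 4d = -1464.
Since gcd(83, -1464) = 1 the prime 83 does not ramify.
Legendre symbol by Euler's criterion: (-366/83) ≡ (-366)^41 ≡ 1 (mod 83), i.e. (-366/83) = 1.
d is a quadratic residue mod p, hence 83 splits in O_K.

split — (83) = 𝔭₁𝔭₂ with 𝔭₁ ≠ 𝔭₂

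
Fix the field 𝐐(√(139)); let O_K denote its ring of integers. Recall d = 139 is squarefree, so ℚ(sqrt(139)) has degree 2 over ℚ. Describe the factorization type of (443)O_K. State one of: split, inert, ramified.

split — (443) = 𝔭₁𝔭₂ with 𝔭₁ ≠ 𝔭₂

d = 139 ≡ 3 (mod 4), so O_K = ℤ[√139] and disc(K) = 4d = 556.
disc(K) = 556 is not divisible by 443; 443 is unramified.
Compute (139/443) via Euler: 139^((443-1)/2) mod 443 = 1, so (139/443) = 1.
d is a quadratic residue mod p, hence 443 splits in O_K.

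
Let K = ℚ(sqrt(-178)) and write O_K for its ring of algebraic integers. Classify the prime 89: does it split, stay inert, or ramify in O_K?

d = -178 ≡ 2 (mod 4), so O_K = ℤ[√-178] and disc(K) = 4d = -712.
disc(K) = -712 = 89·(-8), so p = 89 is ramified.

ramified — (89) = 𝔭²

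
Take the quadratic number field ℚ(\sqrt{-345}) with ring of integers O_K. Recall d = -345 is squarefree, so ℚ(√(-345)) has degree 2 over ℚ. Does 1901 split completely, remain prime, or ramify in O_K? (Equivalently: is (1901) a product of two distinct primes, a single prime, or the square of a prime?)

d = -345 ≡ 3 (mod 4), so O_K = ℤ[√-345] and disc(K) = 4d = -1380.
1901 ∤ -1380, so 1901 is unramified.
Compute (-345/1901) via Euler: 1556^((1901-1)/2) mod 1901 = 1, so (-345/1901) = 1.
(-345/1901) = 1, so 1901 splits.

splits completely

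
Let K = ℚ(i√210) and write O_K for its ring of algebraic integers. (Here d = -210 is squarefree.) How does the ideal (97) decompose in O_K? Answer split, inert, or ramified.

d = -210 ≡ 2 (mod 4), so O_K = ℤ[√-210] and disc(K) = 4d = -840.
Since gcd(97, -840) = 1 the prime 97 does not ramify.
Euler's criterion: (-210)^48 mod 97 = 1. Thus (-210|97) = 1.
Legendre symbol 1 ⇒ 97 is split.

p splits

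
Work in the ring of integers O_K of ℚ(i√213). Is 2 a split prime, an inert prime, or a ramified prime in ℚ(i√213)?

2 is ramified

-213 mod 4 = 3, hence disc K = 4·(-213) = -852 and O_K = ℤ[√-213].
Ramification test: 2 | -852. The prime 2 ramifies in K.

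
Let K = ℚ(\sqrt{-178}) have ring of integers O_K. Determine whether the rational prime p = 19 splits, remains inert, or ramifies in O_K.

Since -178 ≢ 1 mod 4, the ring of integers is ℤ[√-178] with discriminant 4·(-178) = -712.
disc(K) = -712 is not divisible by 19; 19 is unramified.
(-178/19) = 12^9 mod 19 = 18, giving Legendre symbol -1.
Legendre symbol -1 ⇒ 19 is inert.

remains prime (inert)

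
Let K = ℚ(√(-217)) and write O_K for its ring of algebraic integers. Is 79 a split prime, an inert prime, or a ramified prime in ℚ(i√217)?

Since -217 ≢ 1 mod 4, the ring of integers is ℤ[√-217] with discriminant 4·(-217) = -868.
disc(K) = -868 is not divisible by 79; 79 is unramified.
Compute (-217/79) via Euler: 20^((79-1)/2) mod 79 = 1, so (-217/79) = 1.
d is a quadratic residue mod p, hence 79 splits in O_K.

79 splits in O_K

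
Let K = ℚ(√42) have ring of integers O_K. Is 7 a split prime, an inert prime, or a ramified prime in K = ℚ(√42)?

42 mod 4 = 2, hence disc K = 4·42 = 168 and O_K = ℤ[√42].
7 divides disc(K) = 168, so 7 ramifies.

7 is ramified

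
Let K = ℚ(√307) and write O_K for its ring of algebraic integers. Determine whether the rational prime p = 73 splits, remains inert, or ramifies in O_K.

d = 307 ≡ 3 (mod 4), so O_K = ℤ[√307] and disc(K) = 4d = 1228.
Since gcd(73, 1228) = 1 the prime 73 does not ramify.
Legendre symbol by Euler's criterion: (307/73) ≡ 307^36 ≡ 72 (mod 73), i.e. (307/73) = -1.
(307/73) = -1, so 73 is inert.

p is inert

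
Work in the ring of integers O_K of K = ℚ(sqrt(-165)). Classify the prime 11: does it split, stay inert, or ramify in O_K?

p ramifies

d = -165 ≡ 3 (mod 4), so O_K = ℤ[√-165] and disc(K) = 4d = -660.
disc(K) = -660 = 11·(-60), so p = 11 is ramified.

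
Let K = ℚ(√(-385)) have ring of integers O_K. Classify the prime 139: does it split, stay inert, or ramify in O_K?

-385 mod 4 = 3, hence disc K = 4·(-385) = -1540 and O_K = ℤ[√-385].
disc(K) = -1540 is not divisible by 139; 139 is unramified.
Legendre symbol by Euler's criterion: (-385/139) ≡ (-385)^69 ≡ 138 (mod 139), i.e. (-385/139) = -1.
Legendre symbol -1 ⇒ 139 is inert.

remains prime (inert)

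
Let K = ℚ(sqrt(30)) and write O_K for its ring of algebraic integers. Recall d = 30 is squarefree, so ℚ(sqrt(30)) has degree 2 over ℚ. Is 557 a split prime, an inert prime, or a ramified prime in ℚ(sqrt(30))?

inert — (557) stays prime in O_K

Since 30 ≢ 1 mod 4, the ring of integers is ℤ[√30] with discriminant 4·30 = 120.
557 ∤ 120, so 557 is unramified.
Compute (30/557) via Euler: 30^((557-1)/2) mod 557 = 556, so (30/557) = -1.
d is a non-residue mod p, hence 557 remains inert in O_K.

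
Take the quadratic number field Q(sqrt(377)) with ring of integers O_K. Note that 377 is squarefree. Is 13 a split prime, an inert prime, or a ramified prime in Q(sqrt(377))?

13 is ramified

d = 377 ≡ 1 (mod 4), so O_K = ℤ[(1+√377)/2] and disc(K) = d = 377.
Ramification test: 13 | 377. The prime 13 ramifies in K.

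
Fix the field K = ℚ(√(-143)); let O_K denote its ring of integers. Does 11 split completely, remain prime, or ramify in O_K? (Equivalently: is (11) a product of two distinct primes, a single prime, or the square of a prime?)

-143 mod 4 = 1, hence disc K = -143 and O_K = ℤ[(1+√-143)/2].
11 divides disc(K) = -143, so 11 ramifies.

ramifies in O_K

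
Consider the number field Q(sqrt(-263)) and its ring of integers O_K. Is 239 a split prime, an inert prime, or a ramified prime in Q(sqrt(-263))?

d = -263 ≡ 1 (mod 4), so O_K = ℤ[(1+√-263)/2] and disc(K) = d = -263.
Since gcd(239, -263) = 1 the prime 239 does not ramify.
Euler's criterion: (-263)^119 mod 239 = 238. Thus (-263|239) = -1.
Legendre symbol -1 ⇒ 239 is inert.

p is inert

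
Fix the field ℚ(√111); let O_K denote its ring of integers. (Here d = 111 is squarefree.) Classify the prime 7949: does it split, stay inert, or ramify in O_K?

splits completely

d = 111 ≡ 3 (mod 4), so O_K = ℤ[√111] and disc(K) = 4d = 444.
disc(K) = 444 is not divisible by 7949; 7949 is unramified.
Euler's criterion: 111^3974 mod 7949 = 1. Thus (111|7949) = 1.
Legendre symbol 1 ⇒ 7949 is split.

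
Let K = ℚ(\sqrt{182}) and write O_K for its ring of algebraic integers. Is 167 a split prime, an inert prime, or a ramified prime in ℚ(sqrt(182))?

inert — (167) stays prime in O_K

182 mod 4 = 2, hence disc K = 4·182 = 728 and O_K = ℤ[√182].
Since gcd(167, 728) = 1 the prime 167 does not ramify.
Legendre symbol by Euler's criterion: (182/167) ≡ 182^83 ≡ 166 (mod 167), i.e. (182/167) = -1.
(182/167) = -1, so 167 is inert.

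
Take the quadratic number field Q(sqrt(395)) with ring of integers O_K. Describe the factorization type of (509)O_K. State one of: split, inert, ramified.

395 mod 4 = 3, hence disc K = 4·395 = 1580 and O_K = ℤ[√395].
509 ∤ 1580, so 509 is unramified.
Legendre symbol by Euler's criterion: (395/509) ≡ 395^254 ≡ 508 (mod 509), i.e. (395/509) = -1.
d is a non-residue mod p, hence 509 remains inert in O_K.

inert — (509) stays prime in O_K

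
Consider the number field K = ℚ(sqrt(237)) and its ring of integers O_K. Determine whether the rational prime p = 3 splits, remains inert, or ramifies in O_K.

3 is ramified

d = 237 ≡ 1 (mod 4), so O_K = ℤ[(1+√237)/2] and disc(K) = d = 237.
disc(K) = 237 = 3·79, so p = 3 is ramified.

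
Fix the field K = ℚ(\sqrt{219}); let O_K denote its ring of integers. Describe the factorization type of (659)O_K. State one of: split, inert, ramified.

659 splits in O_K

d = 219 ≡ 3 (mod 4), so O_K = ℤ[√219] and disc(K) = 4d = 876.
disc(K) = 876 is not divisible by 659; 659 is unramified.
(219/659) = 219^329 mod 659 = 1, giving Legendre symbol 1.
Legendre symbol 1 ⇒ 659 is split.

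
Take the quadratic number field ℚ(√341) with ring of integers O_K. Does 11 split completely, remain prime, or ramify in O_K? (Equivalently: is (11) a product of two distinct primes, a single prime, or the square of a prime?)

ramified — (11) = 𝔭²

Since 341 ≡ 1 mod 4, the ring of integers is ℤ[(1+√341)/2] with discriminant 341.
disc(K) = 341 = 11·31, so p = 11 is ramified.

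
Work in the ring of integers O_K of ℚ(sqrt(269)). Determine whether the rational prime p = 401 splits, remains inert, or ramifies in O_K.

d = 269 ≡ 1 (mod 4), so O_K = ℤ[(1+√269)/2] and disc(K) = d = 269.
401 ∤ 269, so 401 is unramified.
(269/401) = 269^200 mod 401 = 400, giving Legendre symbol -1.
(269/401) = -1, so 401 is inert.

remains prime (inert)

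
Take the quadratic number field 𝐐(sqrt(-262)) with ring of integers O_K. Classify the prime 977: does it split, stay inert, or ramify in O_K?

-262 mod 4 = 2, hence disc K = 4·(-262) = -1048 and O_K = ℤ[√-262].
Since gcd(977, -1048) = 1 the prime 977 does not ramify.
Legendre symbol by Euler's criterion: (-262/977) ≡ (-262)^488 ≡ 1 (mod 977), i.e. (-262/977) = 1.
(-262/977) = 1, so 977 splits.

p splits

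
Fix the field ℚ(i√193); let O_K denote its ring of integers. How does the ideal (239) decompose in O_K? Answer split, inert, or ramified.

d = -193 ≡ 3 (mod 4), so O_K = ℤ[√-193] and disc(K) = 4d = -772.
disc(K) = -772 is not divisible by 239; 239 is unramified.
(-193/239) = 46^119 mod 239 = 238, giving Legendre symbol -1.
d is a non-residue mod p, hence 239 remains inert in O_K.

p is inert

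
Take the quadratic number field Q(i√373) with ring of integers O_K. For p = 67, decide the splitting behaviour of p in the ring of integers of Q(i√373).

p splits

d = -373 ≡ 3 (mod 4), so O_K = ℤ[√-373] and disc(K) = 4d = -1492.
67 ∤ -1492, so 67 is unramified.
(-373/67) = 29^33 mod 67 = 1, giving Legendre symbol 1.
d is a quadratic residue mod p, hence 67 splits in O_K.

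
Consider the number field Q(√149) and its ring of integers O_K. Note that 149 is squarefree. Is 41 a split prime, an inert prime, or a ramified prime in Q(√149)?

41 remains inert

Since 149 ≡ 1 mod 4, the ring of integers is ℤ[(1+√149)/2] with discriminant 149.
Since gcd(41, 149) = 1 the prime 41 does not ramify.
Legendre symbol by Euler's criterion: (149/41) ≡ 149^20 ≡ 40 (mod 41), i.e. (149/41) = -1.
(149/41) = -1, so 41 is inert.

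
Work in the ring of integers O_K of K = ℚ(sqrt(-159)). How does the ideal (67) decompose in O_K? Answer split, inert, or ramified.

inert — (67) stays prime in O_K

d = -159 ≡ 1 (mod 4), so O_K = ℤ[(1+√-159)/2] and disc(K) = d = -159.
disc(K) = -159 is not divisible by 67; 67 is unramified.
(-159/67) = 42^33 mod 67 = 66, giving Legendre symbol -1.
d is a non-residue mod p, hence 67 remains inert in O_K.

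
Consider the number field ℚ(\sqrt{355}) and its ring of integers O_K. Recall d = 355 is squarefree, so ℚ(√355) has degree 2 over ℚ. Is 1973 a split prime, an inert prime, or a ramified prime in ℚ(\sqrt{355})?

355 mod 4 = 3, hence disc K = 4·355 = 1420 and O_K = ℤ[√355].
Since gcd(1973, 1420) = 1 the prime 1973 does not ramify.
(355/1973) = 355^986 mod 1973 = 1, giving Legendre symbol 1.
(355/1973) = 1, so 1973 splits.

split — (1973) = 𝔭₁𝔭₂ with 𝔭₁ ≠ 𝔭₂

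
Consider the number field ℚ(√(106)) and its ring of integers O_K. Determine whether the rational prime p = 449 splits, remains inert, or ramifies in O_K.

split — (449) = 𝔭₁𝔭₂ with 𝔭₁ ≠ 𝔭₂

Since 106 ≢ 1 mod 4, the ring of integers is ℤ[√106] with discriminant 4·106 = 424.
449 ∤ 424, so 449 is unramified.
Euler's criterion: 106^224 mod 449 = 1. Thus (106|449) = 1.
d is a quadratic residue mod p, hence 449 splits in O_K.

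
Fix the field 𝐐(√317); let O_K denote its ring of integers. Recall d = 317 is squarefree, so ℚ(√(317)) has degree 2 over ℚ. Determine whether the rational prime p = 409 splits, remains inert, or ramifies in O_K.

317 mod 4 = 1, hence disc K = 317 and O_K = ℤ[(1+√317)/2].
Since gcd(409, 317) = 1 the prime 409 does not ramify.
(317/409) = 317^204 mod 409 = 1, giving Legendre symbol 1.
d is a quadratic residue mod p, hence 409 splits in O_K.

p splits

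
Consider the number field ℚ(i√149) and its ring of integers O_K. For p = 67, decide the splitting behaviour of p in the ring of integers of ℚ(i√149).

inert — (67) stays prime in O_K

-149 mod 4 = 3, hence disc K = 4·(-149) = -596 and O_K = ℤ[√-149].
disc(K) = -596 is not divisible by 67; 67 is unramified.
Compute (-149/67) via Euler: 52^((67-1)/2) mod 67 = 66, so (-149/67) = -1.
(-149/67) = -1, so 67 is inert.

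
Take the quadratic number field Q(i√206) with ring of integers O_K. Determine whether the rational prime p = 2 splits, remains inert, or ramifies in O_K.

2 is ramified

-206 mod 4 = 2, hence disc K = 4·(-206) = -824 and O_K = ℤ[√-206].
2 divides disc(K) = -824, so 2 ramifies.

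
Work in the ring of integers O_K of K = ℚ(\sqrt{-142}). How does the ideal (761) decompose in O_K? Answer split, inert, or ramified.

Since -142 ≢ 1 mod 4, the ring of integers is ℤ[√-142] with discriminant 4·(-142) = -568.
761 ∤ -568, so 761 is unramified.
Legendre symbol by Euler's criterion: (-142/761) ≡ (-142)^380 ≡ 760 (mod 761), i.e. (-142/761) = -1.
d is a non-residue mod p, hence 761 remains inert in O_K.

761 remains inert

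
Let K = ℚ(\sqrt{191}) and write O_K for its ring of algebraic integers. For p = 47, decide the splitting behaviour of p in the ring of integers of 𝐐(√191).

d = 191 ≡ 3 (mod 4), so O_K = ℤ[√191] and disc(K) = 4d = 764.
Since gcd(47, 764) = 1 the prime 47 does not ramify.
(191/47) = 3^23 mod 47 = 1, giving Legendre symbol 1.
d is a quadratic residue mod p, hence 47 splits in O_K.

47 splits in O_K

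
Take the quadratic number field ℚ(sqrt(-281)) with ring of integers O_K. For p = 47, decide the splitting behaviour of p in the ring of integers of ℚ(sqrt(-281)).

-281 mod 4 = 3, hence disc K = 4·(-281) = -1124 and O_K = ℤ[√-281].
Since gcd(47, -1124) = 1 the prime 47 does not ramify.
(-281/47) = 1^23 mod 47 = 1, giving Legendre symbol 1.
d is a quadratic residue mod p, hence 47 splits in O_K.

split — (47) = 𝔭₁𝔭₂ with 𝔭₁ ≠ 𝔭₂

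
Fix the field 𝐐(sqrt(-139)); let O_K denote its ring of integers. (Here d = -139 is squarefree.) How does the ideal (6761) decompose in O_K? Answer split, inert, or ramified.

d = -139 ≡ 1 (mod 4), so O_K = ℤ[(1+√-139)/2] and disc(K) = d = -139.
6761 ∤ -139, so 6761 is unramified.
(-139/6761) = 6622^3380 mod 6761 = 1, giving Legendre symbol 1.
Legendre symbol 1 ⇒ 6761 is split.

6761 splits in O_K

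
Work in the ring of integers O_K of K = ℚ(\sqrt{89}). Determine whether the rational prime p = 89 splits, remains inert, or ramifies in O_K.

d = 89 ≡ 1 (mod 4), so O_K = ℤ[(1+√89)/2] and disc(K) = d = 89.
Ramification test: 89 | 89. The prime 89 ramifies in K.

ramifies in O_K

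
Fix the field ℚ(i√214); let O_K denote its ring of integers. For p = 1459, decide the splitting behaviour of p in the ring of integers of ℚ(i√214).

p splits

Since -214 ≢ 1 mod 4, the ring of integers is ℤ[√-214] with discriminant 4·(-214) = -856.
1459 ∤ -856, so 1459 is unramified.
Euler's criterion: (-214)^729 mod 1459 = 1. Thus (-214|1459) = 1.
(-214/1459) = 1, so 1459 splits.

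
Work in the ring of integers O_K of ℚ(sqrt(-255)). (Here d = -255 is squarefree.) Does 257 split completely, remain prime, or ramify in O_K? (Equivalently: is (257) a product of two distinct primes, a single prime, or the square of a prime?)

Since -255 ≡ 1 mod 4, the ring of integers is ℤ[(1+√-255)/2] with discriminant -255.
disc(K) = -255 is not divisible by 257; 257 is unramified.
Legendre symbol by Euler's criterion: (-255/257) ≡ (-255)^128 ≡ 1 (mod 257), i.e. (-255/257) = 1.
d is a quadratic residue mod p, hence 257 splits in O_K.

splits completely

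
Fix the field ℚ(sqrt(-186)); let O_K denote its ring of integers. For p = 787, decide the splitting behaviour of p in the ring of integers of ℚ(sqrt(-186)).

787 remains inert

Since -186 ≢ 1 mod 4, the ring of integers is ℤ[√-186] with discriminant 4·(-186) = -744.
787 ∤ -744, so 787 is unramified.
Legendre symbol by Euler's criterion: (-186/787) ≡ (-186)^393 ≡ 786 (mod 787), i.e. (-186/787) = -1.
d is a non-residue mod p, hence 787 remains inert in O_K.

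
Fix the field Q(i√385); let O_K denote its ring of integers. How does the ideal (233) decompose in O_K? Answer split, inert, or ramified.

Since -385 ≢ 1 mod 4, the ring of integers is ℤ[√-385] with discriminant 4·(-385) = -1540.
disc(K) = -1540 is not divisible by 233; 233 is unramified.
Compute (-385/233) via Euler: 81^((233-1)/2) mod 233 = 1, so (-385/233) = 1.
d is a quadratic residue mod p, hence 233 splits in O_K.

233 splits in O_K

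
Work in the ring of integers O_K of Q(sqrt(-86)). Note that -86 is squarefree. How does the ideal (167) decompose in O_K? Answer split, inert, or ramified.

167 splits in O_K

-86 mod 4 = 2, hence disc K = 4·(-86) = -344 and O_K = ℤ[√-86].
167 ∤ -344, so 167 is unramified.
Euler's criterion: (-86)^83 mod 167 = 1. Thus (-86|167) = 1.
Legendre symbol 1 ⇒ 167 is split.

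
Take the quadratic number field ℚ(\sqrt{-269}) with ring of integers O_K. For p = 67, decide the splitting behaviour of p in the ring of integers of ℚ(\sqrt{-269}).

67 remains inert

Since -269 ≢ 1 mod 4, the ring of integers is ℤ[√-269] with discriminant 4·(-269) = -1076.
67 ∤ -1076, so 67 is unramified.
Legendre symbol by Euler's criterion: (-269/67) ≡ (-269)^33 ≡ 66 (mod 67), i.e. (-269/67) = -1.
d is a non-residue mod p, hence 67 remains inert in O_K.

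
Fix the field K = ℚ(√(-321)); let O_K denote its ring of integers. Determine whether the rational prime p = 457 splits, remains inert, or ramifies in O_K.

-321 mod 4 = 3, hence disc K = 4·(-321) = -1284 and O_K = ℤ[√-321].
disc(K) = -1284 is not divisible by 457; 457 is unramified.
Legendre symbol by Euler's criterion: (-321/457) ≡ (-321)^228 ≡ 1 (mod 457), i.e. (-321/457) = 1.
d is a quadratic residue mod p, hence 457 splits in O_K.

split — (457) = 𝔭₁𝔭₂ with 𝔭₁ ≠ 𝔭₂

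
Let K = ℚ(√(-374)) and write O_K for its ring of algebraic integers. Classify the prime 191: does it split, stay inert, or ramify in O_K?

Since -374 ≢ 1 mod 4, the ring of integers is ℤ[√-374] with discriminant 4·(-374) = -1496.
Since gcd(191, -1496) = 1 the prime 191 does not ramify.
Euler's criterion: (-374)^95 mod 191 = 1. Thus (-374|191) = 1.
d is a quadratic residue mod p, hence 191 splits in O_K.

191 splits in O_K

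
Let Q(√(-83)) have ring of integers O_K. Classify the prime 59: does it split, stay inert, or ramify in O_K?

-83 mod 4 = 1, hence disc K = -83 and O_K = ℤ[(1+√-83)/2].
Since gcd(59, -83) = 1 the prime 59 does not ramify.
Euler's criterion: (-83)^29 mod 59 = 1. Thus (-83|59) = 1.
d is a quadratic residue mod p, hence 59 splits in O_K.

split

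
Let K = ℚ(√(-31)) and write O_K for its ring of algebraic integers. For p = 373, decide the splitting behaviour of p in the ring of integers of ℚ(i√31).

d = -31 ≡ 1 (mod 4), so O_K = ℤ[(1+√-31)/2] and disc(K) = d = -31.
disc(K) = -31 is not divisible by 373; 373 is unramified.
Compute (-31/373) via Euler: 342^((373-1)/2) mod 373 = 1, so (-31/373) = 1.
d is a quadratic residue mod p, hence 373 splits in O_K.

split — (373) = 𝔭₁𝔭₂ with 𝔭₁ ≠ 𝔭₂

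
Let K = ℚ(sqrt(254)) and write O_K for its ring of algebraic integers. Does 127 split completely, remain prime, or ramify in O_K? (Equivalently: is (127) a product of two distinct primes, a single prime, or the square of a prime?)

ramified

d = 254 ≡ 2 (mod 4), so O_K = ℤ[√254] and disc(K) = 4d = 1016.
127 divides disc(K) = 1016, so 127 ramifies.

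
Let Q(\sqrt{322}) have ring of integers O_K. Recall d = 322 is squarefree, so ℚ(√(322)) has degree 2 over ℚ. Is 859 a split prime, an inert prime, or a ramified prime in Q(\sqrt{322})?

p splits

d = 322 ≡ 2 (mod 4), so O_K = ℤ[√322] and disc(K) = 4d = 1288.
Since gcd(859, 1288) = 1 the prime 859 does not ramify.
Euler's criterion: 322^429 mod 859 = 1. Thus (322|859) = 1.
Legendre symbol 1 ⇒ 859 is split.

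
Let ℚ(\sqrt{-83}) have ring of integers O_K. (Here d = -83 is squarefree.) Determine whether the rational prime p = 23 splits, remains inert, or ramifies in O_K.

-83 mod 4 = 1, hence disc K = -83 and O_K = ℤ[(1+√-83)/2].
disc(K) = -83 is not divisible by 23; 23 is unramified.
Compute (-83/23) via Euler: 9^((23-1)/2) mod 23 = 1, so (-83/23) = 1.
Legendre symbol 1 ⇒ 23 is split.

split — (23) = 𝔭₁𝔭₂ with 𝔭₁ ≠ 𝔭₂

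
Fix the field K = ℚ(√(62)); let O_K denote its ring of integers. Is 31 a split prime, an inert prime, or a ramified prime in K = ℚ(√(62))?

Since 62 ≢ 1 mod 4, the ring of integers is ℤ[√62] with discriminant 4·62 = 248.
Ramification test: 31 | 248. The prime 31 ramifies in K.

ramified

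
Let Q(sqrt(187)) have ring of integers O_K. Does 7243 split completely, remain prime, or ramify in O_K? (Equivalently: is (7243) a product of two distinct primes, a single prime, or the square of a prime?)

Since 187 ≢ 1 mod 4, the ring of integers is ℤ[√187] with discriminant 4·187 = 748.
7243 ∤ 748, so 7243 is unramified.
Euler's criterion: 187^3621 mod 7243 = 7242. Thus (187|7243) = -1.
Legendre symbol -1 ⇒ 7243 is inert.

7243 remains inert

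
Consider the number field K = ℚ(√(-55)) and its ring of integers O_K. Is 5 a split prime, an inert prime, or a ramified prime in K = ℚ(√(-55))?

ramified

d = -55 ≡ 1 (mod 4), so O_K = ℤ[(1+√-55)/2] and disc(K) = d = -55.
5 divides disc(K) = -55, so 5 ramifies.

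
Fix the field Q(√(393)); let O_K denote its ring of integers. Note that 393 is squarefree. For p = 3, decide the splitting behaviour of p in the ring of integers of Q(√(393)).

ramified — (3) = 𝔭²

d = 393 ≡ 1 (mod 4), so O_K = ℤ[(1+√393)/2] and disc(K) = d = 393.
disc(K) = 393 = 3·131, so p = 3 is ramified.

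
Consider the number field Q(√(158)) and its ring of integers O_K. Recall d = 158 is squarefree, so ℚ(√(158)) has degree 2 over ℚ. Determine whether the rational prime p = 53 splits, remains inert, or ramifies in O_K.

splits completely

d = 158 ≡ 2 (mod 4), so O_K = ℤ[√158] and disc(K) = 4d = 632.
53 ∤ 632, so 53 is unramified.
(158/53) = 52^26 mod 53 = 1, giving Legendre symbol 1.
(158/53) = 1, so 53 splits.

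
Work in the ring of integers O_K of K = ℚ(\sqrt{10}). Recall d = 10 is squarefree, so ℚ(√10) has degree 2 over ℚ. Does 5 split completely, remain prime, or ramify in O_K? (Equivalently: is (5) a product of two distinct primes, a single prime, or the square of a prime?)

5 is ramified

Since 10 ≢ 1 mod 4, the ring of integers is ℤ[√10] with discriminant 4·10 = 40.
Ramification test: 5 | 40. The prime 5 ramifies in K.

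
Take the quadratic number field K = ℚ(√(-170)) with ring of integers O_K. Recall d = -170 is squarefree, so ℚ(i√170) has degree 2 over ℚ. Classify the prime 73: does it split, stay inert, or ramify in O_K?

p splits

Since -170 ≢ 1 mod 4, the ring of integers is ℤ[√-170] with discriminant 4·(-170) = -680.
disc(K) = -680 is not divisible by 73; 73 is unramified.
(-170/73) = 49^36 mod 73 = 1, giving Legendre symbol 1.
Legendre symbol 1 ⇒ 73 is split.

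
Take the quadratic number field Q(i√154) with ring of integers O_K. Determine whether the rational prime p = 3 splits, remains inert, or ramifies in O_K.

d = -154 ≡ 2 (mod 4), so O_K = ℤ[√-154] and disc(K) = 4d = -616.
Since gcd(3, -616) = 1 the prime 3 does not ramify.
Euler's criterion: (-154)^1 mod 3 = 2. Thus (-154|3) = -1.
d is a non-residue mod p, hence 3 remains inert in O_K.

inert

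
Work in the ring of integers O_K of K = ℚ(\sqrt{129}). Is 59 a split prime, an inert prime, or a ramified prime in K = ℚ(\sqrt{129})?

59 remains inert

129 mod 4 = 1, hence disc K = 129 and O_K = ℤ[(1+√129)/2].
59 ∤ 129, so 59 is unramified.
(129/59) = 11^29 mod 59 = 58, giving Legendre symbol -1.
d is a non-residue mod p, hence 59 remains inert in O_K.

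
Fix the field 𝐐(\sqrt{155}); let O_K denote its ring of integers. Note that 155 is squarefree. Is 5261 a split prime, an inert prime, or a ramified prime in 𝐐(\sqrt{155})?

155 mod 4 = 3, hence disc K = 4·155 = 620 and O_K = ℤ[√155].
5261 ∤ 620, so 5261 is unramified.
Legendre symbol by Euler's criterion: (155/5261) ≡ 155^2630 ≡ 5260 (mod 5261), i.e. (155/5261) = -1.
(155/5261) = -1, so 5261 is inert.

p is inert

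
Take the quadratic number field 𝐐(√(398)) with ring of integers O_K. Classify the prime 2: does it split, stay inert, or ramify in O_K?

p ramifies

Since 398 ≢ 1 mod 4, the ring of integers is ℤ[√398] with discriminant 4·398 = 1592.
2 divides disc(K) = 1592, so 2 ramifies.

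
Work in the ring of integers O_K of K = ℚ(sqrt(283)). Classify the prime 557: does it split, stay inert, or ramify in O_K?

d = 283 ≡ 3 (mod 4), so O_K = ℤ[√283] and disc(K) = 4d = 1132.
disc(K) = 1132 is not divisible by 557; 557 is unramified.
Compute (283/557) via Euler: 283^((557-1)/2) mod 557 = 556, so (283/557) = -1.
Legendre symbol -1 ⇒ 557 is inert.

557 remains inert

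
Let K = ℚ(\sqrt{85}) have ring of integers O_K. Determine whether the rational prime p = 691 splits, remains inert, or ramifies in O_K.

Since 85 ≡ 1 mod 4, the ring of integers is ℤ[(1+√85)/2] with discriminant 85.
disc(K) = 85 is not divisible by 691; 691 is unramified.
Legendre symbol by Euler's criterion: (85/691) ≡ 85^345 ≡ 690 (mod 691), i.e. (85/691) = -1.
Legendre symbol -1 ⇒ 691 is inert.

p is inert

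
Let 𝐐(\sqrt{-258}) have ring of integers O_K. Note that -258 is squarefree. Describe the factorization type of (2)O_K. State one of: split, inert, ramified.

ramifies in O_K

-258 mod 4 = 2, hence disc K = 4·(-258) = -1032 and O_K = ℤ[√-258].
2 divides disc(K) = -1032, so 2 ramifies.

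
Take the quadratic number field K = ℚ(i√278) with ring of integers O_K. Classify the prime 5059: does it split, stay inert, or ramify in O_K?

d = -278 ≡ 2 (mod 4), so O_K = ℤ[√-278] and disc(K) = 4d = -1112.
Since gcd(5059, -1112) = 1 the prime 5059 does not ramify.
(-278/5059) = 4781^2529 mod 5059 = 5058, giving Legendre symbol -1.
d is a non-residue mod p, hence 5059 remains inert in O_K.

5059 remains inert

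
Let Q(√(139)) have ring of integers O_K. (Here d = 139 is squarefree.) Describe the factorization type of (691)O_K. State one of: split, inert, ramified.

Since 139 ≢ 1 mod 4, the ring of integers is ℤ[√139] with discriminant 4·139 = 556.
disc(K) = 556 is not divisible by 691; 691 is unramified.
(139/691) = 139^345 mod 691 = 1, giving Legendre symbol 1.
Legendre symbol 1 ⇒ 691 is split.

691 splits in O_K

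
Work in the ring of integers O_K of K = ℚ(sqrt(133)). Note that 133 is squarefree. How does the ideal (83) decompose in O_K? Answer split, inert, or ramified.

133 mod 4 = 1, hence disc K = 133 and O_K = ℤ[(1+√133)/2].
Since gcd(83, 133) = 1 the prime 83 does not ramify.
Legendre symbol by Euler's criterion: (133/83) ≡ 133^41 ≡ 82 (mod 83), i.e. (133/83) = -1.
Legendre symbol -1 ⇒ 83 is inert.

inert — (83) stays prime in O_K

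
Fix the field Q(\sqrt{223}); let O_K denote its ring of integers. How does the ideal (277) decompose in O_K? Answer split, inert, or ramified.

p is inert

Since 223 ≢ 1 mod 4, the ring of integers is ℤ[√223] with discriminant 4·223 = 892.
disc(K) = 892 is not divisible by 277; 277 is unramified.
(223/277) = 223^138 mod 277 = 276, giving Legendre symbol -1.
Legendre symbol -1 ⇒ 277 is inert.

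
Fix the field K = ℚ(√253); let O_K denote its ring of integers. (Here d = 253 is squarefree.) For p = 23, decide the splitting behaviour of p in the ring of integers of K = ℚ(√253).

ramifies in O_K

253 mod 4 = 1, hence disc K = 253 and O_K = ℤ[(1+√253)/2].
Ramification test: 23 | 253. The prime 23 ramifies in K.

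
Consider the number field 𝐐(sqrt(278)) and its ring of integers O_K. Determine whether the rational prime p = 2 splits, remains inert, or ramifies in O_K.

p ramifies

278 mod 4 = 2, hence disc K = 4·278 = 1112 and O_K = ℤ[√278].
Ramification test: 2 | 1112. The prime 2 ramifies in K.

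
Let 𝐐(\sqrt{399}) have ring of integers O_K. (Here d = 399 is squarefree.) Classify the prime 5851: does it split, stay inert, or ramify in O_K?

399 mod 4 = 3, hence disc K = 4·399 = 1596 and O_K = ℤ[√399].
5851 ∤ 1596, so 5851 is unramified.
Legendre symbol by Euler's criterion: (399/5851) ≡ 399^2925 ≡ 5850 (mod 5851), i.e. (399/5851) = -1.
Legendre symbol -1 ⇒ 5851 is inert.

inert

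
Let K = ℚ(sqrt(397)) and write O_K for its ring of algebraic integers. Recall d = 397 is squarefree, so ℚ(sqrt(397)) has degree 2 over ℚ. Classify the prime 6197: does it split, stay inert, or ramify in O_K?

397 mod 4 = 1, hence disc K = 397 and O_K = ℤ[(1+√397)/2].
disc(K) = 397 is not divisible by 6197; 6197 is unramified.
Euler's criterion: 397^3098 mod 6197 = 6196. Thus (397|6197) = -1.
d is a non-residue mod p, hence 6197 remains inert in O_K.

remains prime (inert)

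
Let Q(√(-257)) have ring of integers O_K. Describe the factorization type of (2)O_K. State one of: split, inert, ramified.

ramified

Since -257 ≢ 1 mod 4, the ring of integers is ℤ[√-257] with discriminant 4·(-257) = -1028.
2 divides disc(K) = -1028, so 2 ramifies.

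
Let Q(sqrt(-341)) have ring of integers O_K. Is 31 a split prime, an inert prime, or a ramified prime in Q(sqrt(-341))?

d = -341 ≡ 3 (mod 4), so O_K = ℤ[√-341] and disc(K) = 4d = -1364.
Ramification test: 31 | -1364. The prime 31 ramifies in K.

ramified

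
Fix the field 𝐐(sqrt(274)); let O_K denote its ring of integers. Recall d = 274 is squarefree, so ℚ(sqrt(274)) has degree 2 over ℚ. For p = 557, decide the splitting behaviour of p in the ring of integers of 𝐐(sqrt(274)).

Since 274 ≢ 1 mod 4, the ring of integers is ℤ[√274] with discriminant 4·274 = 1096.
557 ∤ 1096, so 557 is unramified.
Legendre symbol by Euler's criterion: (274/557) ≡ 274^278 ≡ 556 (mod 557), i.e. (274/557) = -1.
d is a non-residue mod p, hence 557 remains inert in O_K.

p is inert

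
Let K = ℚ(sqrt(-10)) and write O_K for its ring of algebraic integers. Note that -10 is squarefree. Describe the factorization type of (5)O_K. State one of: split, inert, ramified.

5 is ramified

d = -10 ≡ 2 (mod 4), so O_K = ℤ[√-10] and disc(K) = 4d = -40.
disc(K) = -40 = 5·(-8), so p = 5 is ramified.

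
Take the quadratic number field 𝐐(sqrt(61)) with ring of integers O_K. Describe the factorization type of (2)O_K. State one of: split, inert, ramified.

remains prime (inert)

61 mod 4 = 1, hence disc K = 61 and O_K = ℤ[(1+√61)/2].
2 ∤ 61, so 2 is unramified.
Checking d mod 8: 61 ≡ 5. Hence 2 is inert in O_K.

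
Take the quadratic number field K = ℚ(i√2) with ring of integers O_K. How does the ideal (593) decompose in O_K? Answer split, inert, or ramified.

splits completely

-2 mod 4 = 2, hence disc K = 4·(-2) = -8 and O_K = ℤ[√-2].
disc(K) = -8 is not divisible by 593; 593 is unramified.
(-2/593) = 591^296 mod 593 = 1, giving Legendre symbol 1.
(-2/593) = 1, so 593 splits.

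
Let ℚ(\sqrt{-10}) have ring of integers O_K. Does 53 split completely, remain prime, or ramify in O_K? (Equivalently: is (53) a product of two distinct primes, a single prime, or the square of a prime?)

splits completely

-10 mod 4 = 2, hence disc K = 4·(-10) = -40 and O_K = ℤ[√-10].
53 ∤ -40, so 53 is unramified.
Compute (-10/53) via Euler: 43^((53-1)/2) mod 53 = 1, so (-10/53) = 1.
(-10/53) = 1, so 53 splits.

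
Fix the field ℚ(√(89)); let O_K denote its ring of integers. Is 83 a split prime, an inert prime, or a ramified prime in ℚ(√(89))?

p is inert

89 mod 4 = 1, hence disc K = 89 and O_K = ℤ[(1+√89)/2].
Since gcd(83, 89) = 1 the prime 83 does not ramify.
Compute (89/83) via Euler: 6^((83-1)/2) mod 83 = 82, so (89/83) = -1.
d is a non-residue mod p, hence 83 remains inert in O_K.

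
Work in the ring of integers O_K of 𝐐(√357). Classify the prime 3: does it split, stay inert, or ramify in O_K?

357 mod 4 = 1, hence disc K = 357 and O_K = ℤ[(1+√357)/2].
disc(K) = 357 = 3·119, so p = 3 is ramified.

p ramifies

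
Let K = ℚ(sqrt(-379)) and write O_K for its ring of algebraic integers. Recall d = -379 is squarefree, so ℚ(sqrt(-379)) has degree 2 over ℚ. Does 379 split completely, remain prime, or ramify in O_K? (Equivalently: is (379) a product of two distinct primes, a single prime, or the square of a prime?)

d = -379 ≡ 1 (mod 4), so O_K = ℤ[(1+√-379)/2] and disc(K) = d = -379.
disc(K) = -379 = 379·(-1), so p = 379 is ramified.

p ramifies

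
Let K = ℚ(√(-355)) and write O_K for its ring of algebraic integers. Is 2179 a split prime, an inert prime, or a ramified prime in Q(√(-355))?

Since -355 ≡ 1 mod 4, the ring of integers is ℤ[(1+√-355)/2] with discriminant -355.
Since gcd(2179, -355) = 1 the prime 2179 does not ramify.
Legendre symbol by Euler's criterion: (-355/2179) ≡ (-355)^1089 ≡ 1 (mod 2179), i.e. (-355/2179) = 1.
Legendre symbol 1 ⇒ 2179 is split.

p splits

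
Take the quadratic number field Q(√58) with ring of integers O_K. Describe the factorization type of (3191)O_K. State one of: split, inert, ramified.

splits completely

Since 58 ≢ 1 mod 4, the ring of integers is ℤ[√58] with discriminant 4·58 = 232.
disc(K) = 232 is not divisible by 3191; 3191 is unramified.
Euler's criterion: 58^1595 mod 3191 = 1. Thus (58|3191) = 1.
Legendre symbol 1 ⇒ 3191 is split.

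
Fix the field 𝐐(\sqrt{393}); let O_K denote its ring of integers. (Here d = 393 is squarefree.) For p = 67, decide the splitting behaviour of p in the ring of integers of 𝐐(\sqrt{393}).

d = 393 ≡ 1 (mod 4), so O_K = ℤ[(1+√393)/2] and disc(K) = d = 393.
disc(K) = 393 is not divisible by 67; 67 is unramified.
Euler's criterion: 393^33 mod 67 = 66. Thus (393|67) = -1.
(393/67) = -1, so 67 is inert.

67 remains inert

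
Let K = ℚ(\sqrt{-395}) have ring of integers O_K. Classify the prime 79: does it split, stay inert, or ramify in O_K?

79 is ramified

d = -395 ≡ 1 (mod 4), so O_K = ℤ[(1+√-395)/2] and disc(K) = d = -395.
disc(K) = -395 = 79·(-5), so p = 79 is ramified.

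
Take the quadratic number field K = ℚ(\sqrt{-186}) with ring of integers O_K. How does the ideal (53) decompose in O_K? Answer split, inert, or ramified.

inert — (53) stays prime in O_K

Since -186 ≢ 1 mod 4, the ring of integers is ℤ[√-186] with discriminant 4·(-186) = -744.
53 ∤ -744, so 53 is unramified.
(-186/53) = 26^26 mod 53 = 52, giving Legendre symbol -1.
d is a non-residue mod p, hence 53 remains inert in O_K.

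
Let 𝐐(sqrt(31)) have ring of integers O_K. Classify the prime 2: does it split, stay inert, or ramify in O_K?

p ramifies

31 mod 4 = 3, hence disc K = 4·31 = 124 and O_K = ℤ[√31].
Ramification test: 2 | 124. The prime 2 ramifies in K.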